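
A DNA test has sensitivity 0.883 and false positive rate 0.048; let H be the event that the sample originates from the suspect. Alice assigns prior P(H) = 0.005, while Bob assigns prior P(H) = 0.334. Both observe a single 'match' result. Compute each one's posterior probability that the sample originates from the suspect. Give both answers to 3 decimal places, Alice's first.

Alice: 0.085; Bob: 0.902

P('+'|H) = 0.883, P('+'|¬H) = 0.048.
Alice: numerator 0.883·0.005 = 0.0044150; evidence = 0.0044150+0.048·0.995 = 0.052175; posterior = 0.085.
Bob: numerator 0.883·0.334 = 0.29492; evidence = 0.29492+0.048·0.666 = 0.32689; posterior = 0.902.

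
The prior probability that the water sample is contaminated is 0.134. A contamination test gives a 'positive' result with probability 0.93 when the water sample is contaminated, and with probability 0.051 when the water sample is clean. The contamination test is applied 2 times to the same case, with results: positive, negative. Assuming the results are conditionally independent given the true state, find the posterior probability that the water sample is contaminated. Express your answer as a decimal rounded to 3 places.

With H the event that the water sample is contaminated, the joint likelihood of the observed sequence is P(data|H) = 0.93·0.07 = 0.065100 and P(data|¬H) = 0.051·0.949 = 0.048399.
Bayes: P(H|data) = 0.134·0.065100 / (0.134·0.065100 + 0.866·0.048399) = 0.0087234/0.050637 = 0.1723.

Posterior P(H) ≈ 0.172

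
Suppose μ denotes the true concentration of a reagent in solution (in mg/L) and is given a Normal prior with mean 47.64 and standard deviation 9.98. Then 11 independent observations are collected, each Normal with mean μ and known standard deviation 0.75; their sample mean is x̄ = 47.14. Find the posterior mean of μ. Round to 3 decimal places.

Posterior mean ≈ 47.140

Prior precision 1/τ₀² = 1/9.98² = 0.0100401; data precision n/σ² = 11/0.75² = 19.5556.
Posterior precision = 0.0100401 + 19.5556 = 19.5656.
Posterior mean = (0.0100401·47.64 + 19.5556·47.14) / 19.5656 = 47.140.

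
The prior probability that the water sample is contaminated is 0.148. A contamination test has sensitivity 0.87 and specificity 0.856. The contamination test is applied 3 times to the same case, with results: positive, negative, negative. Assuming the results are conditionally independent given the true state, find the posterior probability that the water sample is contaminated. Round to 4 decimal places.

With H the event that the water sample is contaminated, the joint likelihood of the observed sequence is P(data|H) = 0.87·0.13·0.13 = 0.014703 and P(data|¬H) = 0.144·0.856·0.856 = 0.10551.
Bayes: P(H|data) = 0.148·0.014703 / (0.148·0.014703 + 0.852·0.10551) = 0.0021760/0.092074 = 0.0236.

Posterior P(H) ≈ 0.0236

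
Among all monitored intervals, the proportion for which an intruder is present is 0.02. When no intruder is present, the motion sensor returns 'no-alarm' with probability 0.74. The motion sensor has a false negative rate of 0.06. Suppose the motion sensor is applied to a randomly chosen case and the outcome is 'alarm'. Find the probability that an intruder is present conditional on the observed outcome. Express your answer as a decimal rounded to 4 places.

P(H | E) ≈ 0.0687

Let H be the event that an intruder is present. P(H) = 0.02, so P(¬H) = 0.98. With E the 'alarm' result, P(E|H) = 0.94 and P(E|¬H) = 0.26.
P(E) = 0.94·0.02 + 0.26·0.98 = 0.018800 + 0.25480 = 0.27360.
By Bayes' theorem, P(H|E) = 0.018800 / 0.27360 = 0.0687.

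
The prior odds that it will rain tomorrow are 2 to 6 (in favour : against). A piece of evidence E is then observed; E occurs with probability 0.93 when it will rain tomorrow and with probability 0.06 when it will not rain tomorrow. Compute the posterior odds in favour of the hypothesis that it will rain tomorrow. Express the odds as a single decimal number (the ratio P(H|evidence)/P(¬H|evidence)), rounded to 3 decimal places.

Posterior odds ≈ 5.167

Prior odds = 2/6 = 0.33333. In log-odds, ln(0.33333) = -1.0986.
Add log likelihood ratio: ln(15.500) = 2.7408.
Posterior log-odds = 1.6422, so posterior odds = exp(1.6422) = 5.1667.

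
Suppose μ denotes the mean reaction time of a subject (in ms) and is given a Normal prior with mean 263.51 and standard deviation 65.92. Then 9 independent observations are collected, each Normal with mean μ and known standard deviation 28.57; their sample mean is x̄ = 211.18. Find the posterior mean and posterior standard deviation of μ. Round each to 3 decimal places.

Posterior mean ≈ 212.250; posterior SD ≈ 9.425

With known σ, the Normal prior is conjugate. Weight on the data is w = (n/σ²)/(n/σ² + 1/τ₀²) = 0.0110261/(0.0110261+0.00023013) = 0.97956.
Posterior mean = w·x̄ + (1−w)·μ₀ = 0.97956·211.18 + 0.020444·263.51 = 212.250. Posterior variance = 1/(0.0110261+0.00023013) = 88.8397, so SD = 9.425.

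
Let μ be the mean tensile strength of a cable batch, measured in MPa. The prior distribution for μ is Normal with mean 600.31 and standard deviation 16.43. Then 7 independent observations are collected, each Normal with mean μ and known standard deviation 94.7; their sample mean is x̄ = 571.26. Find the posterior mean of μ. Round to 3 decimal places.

Posterior mean ≈ 595.254

Prior precision 1/τ₀² = 1/16.43² = 0.00370446; data precision n/σ² = 7/94.7² = 0.00078055.
Posterior precision = 0.00370446 + 0.00078055 = 0.00448500.
Posterior mean = (0.00370446·600.31 + 0.00078055·571.26) / 0.00448500 = 595.254.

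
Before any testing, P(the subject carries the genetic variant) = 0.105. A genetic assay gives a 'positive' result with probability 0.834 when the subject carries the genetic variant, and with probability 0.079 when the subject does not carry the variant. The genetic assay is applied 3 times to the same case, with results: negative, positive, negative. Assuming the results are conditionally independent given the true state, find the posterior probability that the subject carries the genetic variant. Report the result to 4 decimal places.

Let H be the event that the subject carries the genetic variant; start with P(H) = 0.105. P('positive'|H) = 0.834, P('positive'|¬H) = 0.079.
Update on result 1 ('negative'): P(H) ← 0.166·0.1050 / (0.166·0.1050 + 0.921·0.8950) = 0.017430/0.84173 = 0.0207.
Update on result 2 ('positive'): P(H) ← 0.834·0.0207 / (0.834·0.0207 + 0.079·0.9793) = 0.017270/0.094634 = 0.1825.
Update on result 3 ('negative'): P(H) ← 0.166·0.1825 / (0.166·0.1825 + 0.921·0.8175) = 0.030294/0.78322 = 0.0387.

Posterior P(H) ≈ 0.0387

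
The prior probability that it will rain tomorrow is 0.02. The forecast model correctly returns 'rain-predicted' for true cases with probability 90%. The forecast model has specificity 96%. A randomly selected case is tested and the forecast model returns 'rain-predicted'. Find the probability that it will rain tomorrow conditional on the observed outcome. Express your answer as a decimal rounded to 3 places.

Write H for 'it will rain tomorrow'. Prior odds H:¬H = 0.02/0.98 = 0.020408. For the 'rain-predicted' outcome, the likelihood ratio is 0.9/0.04 = 22.500.
Posterior odds = 0.020408 × 22.500 = 0.45918, so P(H|E) = 0.45918/(1+0.45918) = 0.315.

P(H | E) ≈ 0.315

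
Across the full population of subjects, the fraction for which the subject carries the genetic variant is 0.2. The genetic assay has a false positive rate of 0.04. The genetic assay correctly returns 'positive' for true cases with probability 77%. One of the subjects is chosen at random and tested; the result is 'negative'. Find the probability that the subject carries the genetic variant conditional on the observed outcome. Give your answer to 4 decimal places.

Write H for 'the subject carries the genetic variant'. Prior odds H:¬H = 0.2/0.8 = 0.25000. For the 'negative' outcome, the likelihood ratio is 0.23/0.96 = 0.23958.
Posterior odds = 0.25000 × 0.23958 = 0.059896, so P(H|E) = 0.059896/(1+0.059896) = 0.0565.

P(H | E) ≈ 0.0565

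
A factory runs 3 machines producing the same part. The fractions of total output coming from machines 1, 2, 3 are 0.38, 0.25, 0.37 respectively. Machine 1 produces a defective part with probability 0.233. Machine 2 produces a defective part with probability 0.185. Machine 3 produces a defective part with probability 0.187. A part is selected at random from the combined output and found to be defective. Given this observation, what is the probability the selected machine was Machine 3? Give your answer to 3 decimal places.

Posterior probability ≈ 0.339

Tabulate prior·likelihood by source: [1] prior 0.38, lik 0.233, product 0.08854; [2] prior 0.25, lik 0.185, product 0.04625; [3] prior 0.37, lik 0.187, product 0.06919.
Normalizing constant = 0.20398; the posterior for Machine 3 is its product over the sum, 0.06919/0.20398 = 0.339.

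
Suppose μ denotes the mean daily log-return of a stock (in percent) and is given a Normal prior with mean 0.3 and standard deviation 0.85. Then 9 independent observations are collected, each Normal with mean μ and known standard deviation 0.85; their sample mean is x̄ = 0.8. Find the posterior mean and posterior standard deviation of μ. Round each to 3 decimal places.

Posterior mean ≈ 0.750; posterior SD ≈ 0.269

Prior precision 1/τ₀² = 1/0.85² = 1.38408; data precision n/σ² = 9/0.85² = 12.4567.
Posterior precision = 1.38408 + 12.4567 = 13.8408, giving posterior SD = 1/√13.8408 = 0.269.
Posterior mean = (1.38408·0.3 + 12.4567·0.8) / 13.8408 = 0.750.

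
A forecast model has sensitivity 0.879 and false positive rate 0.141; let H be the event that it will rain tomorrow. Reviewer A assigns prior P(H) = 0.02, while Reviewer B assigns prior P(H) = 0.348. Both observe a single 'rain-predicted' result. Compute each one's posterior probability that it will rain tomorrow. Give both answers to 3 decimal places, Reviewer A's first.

The likelihood ratio for a 'rain-predicted' result is 0.879/0.141 = 6.2340.
Reviewer A: prior odds 0.02/0.98 = 0.020408; posterior odds 0.12723; posterior probability 0.113.
Reviewer B: prior odds 0.348/0.652 = 0.53374; posterior odds 3.3274; posterior probability 0.769.

Reviewer A: 0.113; Reviewer B: 0.769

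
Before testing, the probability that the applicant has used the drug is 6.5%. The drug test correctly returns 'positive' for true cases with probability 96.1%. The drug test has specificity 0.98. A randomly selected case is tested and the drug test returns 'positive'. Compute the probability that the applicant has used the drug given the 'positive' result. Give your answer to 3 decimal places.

P(H | E) ≈ 0.770

Let H be the event that the applicant has used the drug. P(H) = 0.065, so P(¬H) = 0.935. With E the 'positive' result, P(E|H) = 0.961 and P(E|¬H) = 0.02.
P(E) = 0.961·0.065 + 0.02·0.935 = 0.062465 + 0.018700 = 0.081165.
By Bayes' theorem, P(H|E) = 0.062465 / 0.081165 = 0.770.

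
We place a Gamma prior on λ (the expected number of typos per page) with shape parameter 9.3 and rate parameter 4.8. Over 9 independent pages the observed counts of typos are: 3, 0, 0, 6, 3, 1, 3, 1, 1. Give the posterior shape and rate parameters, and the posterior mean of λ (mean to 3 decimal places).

Total count ∑xᵢ = 18 over n = 9 pages.
Gamma is conjugate to the Poisson likelihood: posterior is Gamma(shape = 9.3+18 = 27.3, rate = 4.8+9 = 13.8).
E[λ | data] = 27.3/13.8 = 1.978.

Posterior: Gamma(shape=27.3, rate=13.8); mean ≈ 1.978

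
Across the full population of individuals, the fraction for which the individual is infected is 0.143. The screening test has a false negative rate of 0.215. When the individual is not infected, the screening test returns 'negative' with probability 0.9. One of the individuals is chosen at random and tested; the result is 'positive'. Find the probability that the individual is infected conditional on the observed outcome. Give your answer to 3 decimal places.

P(H | E) ≈ 0.567

Write H for 'the individual is infected'. Prior odds H:¬H = 0.143/0.857 = 0.16686. For the 'positive' outcome, the likelihood ratio is 0.785/0.1 = 7.8500.
Posterior odds = 0.16686 × 7.8500 = 1.3099, so P(H|E) = 1.3099/(1+1.3099) = 0.567.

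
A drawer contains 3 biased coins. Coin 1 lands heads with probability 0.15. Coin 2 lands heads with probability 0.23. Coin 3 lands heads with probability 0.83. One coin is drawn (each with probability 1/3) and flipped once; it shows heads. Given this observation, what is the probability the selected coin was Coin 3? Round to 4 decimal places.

Posterior probability ≈ 0.6860

Tabulate prior·likelihood by source: [1] prior 0.333333, lik 0.15, product 0.05000; [2] prior 0.333333, lik 0.23, product 0.07667; [3] prior 0.333333, lik 0.83, product 0.2767.
Normalizing constant = 0.40333; the posterior for Coin 3 is its product over the sum, 0.2767/0.40333 = 0.6860.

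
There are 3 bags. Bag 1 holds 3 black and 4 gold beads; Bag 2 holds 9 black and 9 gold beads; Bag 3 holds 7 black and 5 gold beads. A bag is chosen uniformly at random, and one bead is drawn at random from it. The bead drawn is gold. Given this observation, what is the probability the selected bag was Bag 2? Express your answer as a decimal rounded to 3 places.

Posterior probability ≈ 0.336

P(gold|Bag 1) = 0.5714; P(gold|Bag 2) = 0.5; P(gold|Bag 3) = 0.4167.
Prior × likelihood for each source: 0.333333·0.5714=0.1905, 0.333333·0.5=0.1667, 0.333333·0.4167=0.1389. Summing gives P(gold) = 0.49603.
P(Bag 2 | gold) = 0.1667 / 0.49603 = 0.336.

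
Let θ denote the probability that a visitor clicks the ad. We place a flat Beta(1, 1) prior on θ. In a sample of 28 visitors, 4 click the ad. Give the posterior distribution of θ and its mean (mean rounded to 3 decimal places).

The binomial likelihood is conjugate to the Beta prior: with 4 successes and 24 failures, the posterior is Beta(1+4, 1+24) = Beta(5, 25).
E[θ | data] = 5/(5+25) = 0.167.

Posterior: Beta(5, 25); mean ≈ 0.167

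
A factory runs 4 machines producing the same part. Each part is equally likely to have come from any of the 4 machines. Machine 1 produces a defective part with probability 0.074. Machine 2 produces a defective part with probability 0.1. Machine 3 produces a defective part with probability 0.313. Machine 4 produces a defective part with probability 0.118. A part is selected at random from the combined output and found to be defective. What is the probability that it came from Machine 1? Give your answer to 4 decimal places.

Tabulate prior·likelihood by source: [1] prior 0.25, lik 0.074, product 0.01850; [2] prior 0.25, lik 0.1, product 0.02500; [3] prior 0.25, lik 0.313, product 0.07825; [4] prior 0.25, lik 0.118, product 0.02950.
Normalizing constant = 0.15125; the posterior for Machine 1 is its product over the sum, 0.01850/0.15125 = 0.1223.

Posterior probability ≈ 0.1223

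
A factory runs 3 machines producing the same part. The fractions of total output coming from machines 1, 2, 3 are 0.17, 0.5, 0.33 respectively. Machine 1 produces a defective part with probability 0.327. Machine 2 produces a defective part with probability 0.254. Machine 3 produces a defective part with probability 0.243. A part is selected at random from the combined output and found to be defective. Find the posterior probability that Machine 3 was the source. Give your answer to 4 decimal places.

Posterior probability ≈ 0.3052

Tabulate prior·likelihood by source: [1] prior 0.17, lik 0.327, product 0.05559; [2] prior 0.5, lik 0.254, product 0.1270; [3] prior 0.33, lik 0.243, product 0.08019.
Normalizing constant = 0.26278; the posterior for Machine 3 is its product over the sum, 0.08019/0.26278 = 0.3052.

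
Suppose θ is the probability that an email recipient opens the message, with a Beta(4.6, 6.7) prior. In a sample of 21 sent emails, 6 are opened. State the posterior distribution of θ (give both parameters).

The binomial likelihood is conjugate to the Beta prior: with 6 successes and 15 failures, the posterior is Beta(4.6+6, 6.7+15) = Beta(10.6, 21.7).

Posterior: Beta(10.6, 21.7)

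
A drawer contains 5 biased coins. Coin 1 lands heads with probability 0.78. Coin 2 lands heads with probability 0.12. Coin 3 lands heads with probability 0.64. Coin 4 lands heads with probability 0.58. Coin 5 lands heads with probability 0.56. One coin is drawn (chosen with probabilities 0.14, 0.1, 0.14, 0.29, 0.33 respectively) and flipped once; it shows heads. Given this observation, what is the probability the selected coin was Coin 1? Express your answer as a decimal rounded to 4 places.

Posterior probability ≈ 0.1937

Tabulate prior·likelihood by source: [1] prior 0.14, lik 0.78, product 0.1092; [2] prior 0.1, lik 0.12, product 0.01200; [3] prior 0.14, lik 0.64, product 0.08960; [4] prior 0.29, lik 0.58, product 0.1682; [5] prior 0.33, lik 0.56, product 0.1848.
Normalizing constant = 0.56380; the posterior for Coin 1 is its product over the sum, 0.1092/0.56380 = 0.1937.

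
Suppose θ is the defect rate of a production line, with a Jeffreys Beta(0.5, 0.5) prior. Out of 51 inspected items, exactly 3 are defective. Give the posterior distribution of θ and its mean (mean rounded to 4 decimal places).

Observing 3 successes and 48 failures updates Beta(0.5, 0.5) by adding the success and failure counts to the two shape parameters: α = 0.5+3 = 3.5, β = 0.5+48 = 48.5.
Posterior mean = α/(α+β) = 3.5/52 = 0.0673.

Posterior: Beta(3.5, 48.5); mean ≈ 0.0673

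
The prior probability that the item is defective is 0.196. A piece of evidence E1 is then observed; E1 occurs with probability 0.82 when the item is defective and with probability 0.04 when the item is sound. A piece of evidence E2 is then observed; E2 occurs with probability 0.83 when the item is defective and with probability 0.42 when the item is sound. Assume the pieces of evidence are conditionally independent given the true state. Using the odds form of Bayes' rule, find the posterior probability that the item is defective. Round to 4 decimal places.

Prior odds = 0.196/(1−0.196) = 0.24378. In log-odds, ln(0.24378) = -1.4115.
Add log likelihood ratios: ln(20.500) + ln(1.9762) = 3.7016.
Posterior log-odds = 2.2901, so posterior odds = exp(2.2901) = 9.8760. Converting, P(H|E) = 9.8760/10.876 = 0.9081.

Posterior probability ≈ 0.9081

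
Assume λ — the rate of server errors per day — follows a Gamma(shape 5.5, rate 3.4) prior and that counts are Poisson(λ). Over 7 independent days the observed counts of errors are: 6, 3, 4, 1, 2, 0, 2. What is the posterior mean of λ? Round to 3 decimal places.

The Poisson likelihood adds the total count to the shape and the number of exposure periods to the rate. Here ∑xᵢ = 18 and n = 7, so shape 5.5→23.5 and rate 3.4→10.4.
Posterior mean = shape/rate = 23.5/10.4 = 2.260.

Posterior mean ≈ 2.260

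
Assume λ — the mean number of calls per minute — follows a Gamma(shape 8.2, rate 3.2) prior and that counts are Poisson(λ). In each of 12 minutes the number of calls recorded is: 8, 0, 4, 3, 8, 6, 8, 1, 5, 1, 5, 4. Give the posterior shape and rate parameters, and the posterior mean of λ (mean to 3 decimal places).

Posterior: Gamma(shape=61.2, rate=15.2); mean ≈ 4.026

The Poisson likelihood adds the total count to the shape and the number of exposure periods to the rate. Here ∑xᵢ = 53 and n = 12, so shape 8.2→61.2 and rate 3.2→15.2.
E[λ | data] = 61.2/15.2 = 4.026.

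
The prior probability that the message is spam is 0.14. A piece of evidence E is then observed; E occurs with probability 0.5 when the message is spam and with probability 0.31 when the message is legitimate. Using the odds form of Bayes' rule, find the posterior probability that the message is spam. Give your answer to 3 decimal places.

Prior odds = 0.14/(1−0.14) = 0.16279. In log-odds, ln(0.16279) = -1.8153.
Add log likelihood ratio: ln(1.6129) = 0.47804.
Posterior log-odds = -1.3373, so posterior odds = exp(-1.3373) = 0.26257. Converting, P(H|E) = 0.26257/1.2626 = 0.208.

Posterior probability ≈ 0.208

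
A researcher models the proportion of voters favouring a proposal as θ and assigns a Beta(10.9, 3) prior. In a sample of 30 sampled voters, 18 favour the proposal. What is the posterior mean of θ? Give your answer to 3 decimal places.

The binomial likelihood is conjugate to the Beta prior: with 18 successes and 12 failures, the posterior is Beta(10.9+18, 3+12) = Beta(28.9, 15).
E[θ | data] = 28.9/(28.9+15) = 0.658.

Posterior mean ≈ 0.658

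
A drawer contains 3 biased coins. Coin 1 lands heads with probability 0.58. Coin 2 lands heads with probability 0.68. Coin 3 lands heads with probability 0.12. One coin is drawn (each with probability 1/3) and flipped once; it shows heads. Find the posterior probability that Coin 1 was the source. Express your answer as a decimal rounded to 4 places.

P(heads|C1) = 0.58; P(heads|C2) = 0.68; P(heads|C3) = 0.12.
Prior × likelihood for each source: 0.333333·0.58=0.1933, 0.333333·0.68=0.2267, 0.333333·0.12=0.04000. Summing gives P(heads) = 0.46000.
P(Coin 1 | heads) = 0.1933 / 0.46000 = 0.4203.

Posterior probability ≈ 0.4203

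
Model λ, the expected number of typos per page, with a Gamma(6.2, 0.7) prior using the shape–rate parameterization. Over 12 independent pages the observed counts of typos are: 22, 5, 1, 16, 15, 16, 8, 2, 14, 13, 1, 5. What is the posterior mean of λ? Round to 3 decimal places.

Total count ∑xᵢ = 118 over n = 12 pages.
Gamma is conjugate to the Poisson likelihood: posterior is Gamma(shape = 6.2+118 = 124.2, rate = 0.7+12 = 12.7).
E[λ | data] = 124.2/12.7 = 9.780.

Posterior mean ≈ 9.780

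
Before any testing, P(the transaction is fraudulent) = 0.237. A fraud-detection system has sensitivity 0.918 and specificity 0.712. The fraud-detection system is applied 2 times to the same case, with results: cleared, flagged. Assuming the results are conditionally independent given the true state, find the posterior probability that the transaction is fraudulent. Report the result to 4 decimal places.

With H the event that the transaction is fraudulent, the joint likelihood of the observed sequence is P(data|H) = 0.082·0.918 = 0.075276 and P(data|¬H) = 0.712·0.288 = 0.20506.
Bayes: P(H|data) = 0.237·0.075276 / (0.237·0.075276 + 0.763·0.20506) = 0.017840/0.17430 = 0.1024.

Posterior P(H) ≈ 0.1024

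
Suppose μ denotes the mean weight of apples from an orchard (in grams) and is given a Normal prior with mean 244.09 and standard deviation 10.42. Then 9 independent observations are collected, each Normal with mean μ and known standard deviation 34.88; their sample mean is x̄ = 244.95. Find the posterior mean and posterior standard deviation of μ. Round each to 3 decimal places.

Posterior mean ≈ 244.473; posterior SD ≈ 7.760

With known σ, the Normal prior is conjugate. Weight on the data is w = (n/σ²)/(n/σ² + 1/τ₀²) = 0.00739758/(0.00739758+0.00921010) = 0.44543.
Posterior mean = w·x̄ + (1−w)·μ₀ = 0.44543·244.95 + 0.55457·244.09 = 244.473. Posterior variance = 1/(0.00739758+0.00921010) = 60.2131, so SD = 7.760.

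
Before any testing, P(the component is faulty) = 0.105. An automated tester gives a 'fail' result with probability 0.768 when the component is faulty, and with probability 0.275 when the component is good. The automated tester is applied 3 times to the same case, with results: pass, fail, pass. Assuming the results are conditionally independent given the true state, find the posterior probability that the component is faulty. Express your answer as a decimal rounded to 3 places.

Posterior P(H) ≈ 0.032

Let H be the event that the component is faulty; start with P(H) = 0.105. P('fail'|H) = 0.768, P('fail'|¬H) = 0.275.
Update on result 1 ('pass'): P(H) ← 0.232·0.1050 / (0.232·0.1050 + 0.725·0.8950) = 0.024360/0.67324 = 0.0362.
Update on result 2 ('fail'): P(H) ← 0.768·0.0362 / (0.768·0.0362 + 0.275·0.9638) = 0.027789/0.29284 = 0.0949.
Update on result 3 ('pass'): P(H) ← 0.232·0.0949 / (0.232·0.0949 + 0.725·0.9051) = 0.022016/0.67822 = 0.0325.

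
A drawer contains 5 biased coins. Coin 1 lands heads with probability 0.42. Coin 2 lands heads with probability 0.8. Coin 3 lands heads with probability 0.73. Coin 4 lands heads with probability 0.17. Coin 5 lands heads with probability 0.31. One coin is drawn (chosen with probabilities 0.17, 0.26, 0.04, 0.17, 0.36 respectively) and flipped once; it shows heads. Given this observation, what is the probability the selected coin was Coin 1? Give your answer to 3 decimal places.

Tabulate prior·likelihood by source: [1] prior 0.17, lik 0.42, product 0.07140; [2] prior 0.26, lik 0.8, product 0.2080; [3] prior 0.04, lik 0.73, product 0.02920; [4] prior 0.17, lik 0.17, product 0.02890; [5] prior 0.36, lik 0.31, product 0.1116.
Normalizing constant = 0.44910; the posterior for Coin 1 is its product over the sum, 0.07140/0.44910 = 0.159.

Posterior probability ≈ 0.159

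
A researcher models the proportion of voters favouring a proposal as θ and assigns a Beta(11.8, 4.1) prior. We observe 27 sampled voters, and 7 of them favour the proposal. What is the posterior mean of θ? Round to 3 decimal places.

Posterior mean ≈ 0.438

The binomial likelihood is conjugate to the Beta prior: with 7 successes and 20 failures, the posterior is Beta(11.8+7, 4.1+20) = Beta(18.8, 24.1).
Posterior mean = α/(α+β) = 18.8/42.9 = 0.438.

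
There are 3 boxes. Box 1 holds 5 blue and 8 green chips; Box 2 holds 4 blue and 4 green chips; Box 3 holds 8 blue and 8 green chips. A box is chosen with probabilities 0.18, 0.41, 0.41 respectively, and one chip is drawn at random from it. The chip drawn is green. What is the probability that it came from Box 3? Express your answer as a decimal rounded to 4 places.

Posterior probability ≈ 0.3936

P(green|Box 1) = 0.6154; P(green|Box 2) = 0.5; P(green|Box 3) = 0.5.
Prior × likelihood for each source: 0.18·0.6154=0.1108, 0.41·0.5=0.2050, 0.41·0.5=0.2050. Summing gives P(green) = 0.52077.
P(Box 3 | green) = 0.2050 / 0.52077 = 0.3936.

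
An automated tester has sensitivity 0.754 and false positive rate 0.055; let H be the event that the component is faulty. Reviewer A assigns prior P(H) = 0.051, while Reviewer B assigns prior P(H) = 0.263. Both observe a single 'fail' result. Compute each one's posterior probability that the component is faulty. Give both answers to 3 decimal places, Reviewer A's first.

The likelihood ratio for a 'fail' result is 0.754/0.055 = 13.709.
Reviewer A: prior odds 0.051/0.949 = 0.053741; posterior odds 0.73674; posterior probability 0.424.
Reviewer B: prior odds 0.263/0.737 = 0.35685; posterior odds 4.8921; posterior probability 0.830.

Reviewer A: 0.424; Reviewer B: 0.830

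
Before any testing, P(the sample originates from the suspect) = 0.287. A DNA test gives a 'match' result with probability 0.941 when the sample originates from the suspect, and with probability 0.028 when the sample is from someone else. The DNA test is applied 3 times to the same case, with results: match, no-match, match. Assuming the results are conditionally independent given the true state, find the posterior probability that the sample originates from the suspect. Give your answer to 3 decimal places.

With H the event that the sample originates from the suspect, the joint likelihood of the observed sequence is P(data|H) = 0.941·0.059·0.941 = 0.052243 and P(data|¬H) = 0.028·0.972·0.028 = 0.00076205.
Bayes: P(H|data) = 0.287·0.052243 / (0.287·0.052243 + 0.713·0.00076205) = 0.014994/0.015537 = 0.9650.

Posterior P(H) ≈ 0.965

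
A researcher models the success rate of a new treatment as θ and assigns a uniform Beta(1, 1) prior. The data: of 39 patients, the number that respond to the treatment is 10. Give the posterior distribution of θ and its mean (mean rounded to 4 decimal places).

Observing 10 successes and 29 failures updates Beta(1, 1) by adding the success and failure counts to the two shape parameters: α = 1+10 = 11, β = 1+29 = 30.
E[θ | data] = 11/(11+30) = 0.2683.

Posterior: Beta(11, 30); mean ≈ 0.2683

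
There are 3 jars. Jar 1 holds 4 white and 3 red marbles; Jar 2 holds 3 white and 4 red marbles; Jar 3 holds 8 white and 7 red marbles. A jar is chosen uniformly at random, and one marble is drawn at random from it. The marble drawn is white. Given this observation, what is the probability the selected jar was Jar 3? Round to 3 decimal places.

Posterior probability ≈ 0.348

Tabulate prior·likelihood by source: [1] prior 0.333333, lik 0.5714, product 0.1905; [2] prior 0.333333, lik 0.4286, product 0.1429; [3] prior 0.333333, lik 0.5333, product 0.1778.
Normalizing constant = 0.51111; the posterior for Jar 3 is its product over the sum, 0.1778/0.51111 = 0.348.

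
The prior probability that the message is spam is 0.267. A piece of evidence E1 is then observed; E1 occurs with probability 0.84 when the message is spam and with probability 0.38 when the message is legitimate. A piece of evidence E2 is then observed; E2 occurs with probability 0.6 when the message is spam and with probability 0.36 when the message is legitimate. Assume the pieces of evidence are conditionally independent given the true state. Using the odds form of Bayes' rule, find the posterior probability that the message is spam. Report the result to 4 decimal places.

Posterior probability ≈ 0.5730

Prior odds = 0.267/(1−0.267) = 0.36426. In log-odds, ln(0.36426) = -1.0099.
Add log likelihood ratios: ln(2.2105) + ln(1.6667) = 1.3041.
Posterior log-odds = 0.29416, so posterior odds = exp(0.29416) = 1.3420. Converting, P(H|E) = 1.3420/2.3420 = 0.5730.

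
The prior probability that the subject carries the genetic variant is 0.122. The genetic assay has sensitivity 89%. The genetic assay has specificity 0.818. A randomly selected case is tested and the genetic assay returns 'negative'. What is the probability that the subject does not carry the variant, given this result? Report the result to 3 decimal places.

Write H for 'the subject carries the genetic variant'. Prior odds H:¬H = 0.122/0.878 = 0.13895. For the 'negative' outcome, the likelihood ratio is 0.11/0.818 = 0.13447.
Posterior odds = 0.13895 × 0.13447 = 0.018685, so P(H|E) = 0.018685/(1+0.018685) = 0.018. Then P(¬H|E) = 1 − 0.018 = 0.982.

P(¬H | E) ≈ 0.982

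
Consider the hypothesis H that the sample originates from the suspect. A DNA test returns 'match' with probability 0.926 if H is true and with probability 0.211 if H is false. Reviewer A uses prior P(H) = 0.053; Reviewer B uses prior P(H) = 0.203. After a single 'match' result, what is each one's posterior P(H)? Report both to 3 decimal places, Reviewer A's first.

Reviewer A: 0.197; Reviewer B: 0.528

The likelihood ratio for a 'match' result is 0.926/0.211 = 4.3886.
Reviewer A: prior odds 0.053/0.947 = 0.055966; posterior odds 0.24561; posterior probability 0.197.
Reviewer B: prior odds 0.203/0.797 = 0.25471; posterior odds 1.1178; posterior probability 0.528.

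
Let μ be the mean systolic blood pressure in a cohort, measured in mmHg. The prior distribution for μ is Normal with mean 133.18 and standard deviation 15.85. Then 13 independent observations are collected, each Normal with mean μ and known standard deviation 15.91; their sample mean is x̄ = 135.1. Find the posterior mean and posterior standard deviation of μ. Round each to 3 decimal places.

Posterior mean ≈ 134.962; posterior SD ≈ 4.251

Prior precision 1/τ₀² = 1/15.85² = 0.00398054; data precision n/σ² = 13/15.91² = 0.0513574.
Posterior precision = 0.00398054 + 0.0513574 = 0.0553379, giving posterior SD = 1/√0.0553379 = 4.251.
Posterior mean = (0.00398054·133.18 + 0.0513574·135.1) / 0.0553379 = 134.962.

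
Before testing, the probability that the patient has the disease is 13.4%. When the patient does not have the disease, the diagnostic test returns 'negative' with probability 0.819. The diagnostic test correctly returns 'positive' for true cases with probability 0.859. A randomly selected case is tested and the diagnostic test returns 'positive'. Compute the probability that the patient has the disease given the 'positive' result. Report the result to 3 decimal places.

Write H for 'the patient has the disease'. Prior odds H:¬H = 0.134/0.866 = 0.15473. For the 'positive' outcome, the likelihood ratio is 0.859/0.181 = 4.7459.
Posterior odds = 0.15473 × 4.7459 = 0.73435, so P(H|E) = 0.73435/(1+0.73435) = 0.423.

P(H | E) ≈ 0.423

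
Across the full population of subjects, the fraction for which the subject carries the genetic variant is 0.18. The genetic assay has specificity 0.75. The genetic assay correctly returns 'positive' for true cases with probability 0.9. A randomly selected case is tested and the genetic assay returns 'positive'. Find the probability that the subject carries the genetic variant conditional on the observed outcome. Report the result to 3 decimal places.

Let H be the event that the subject carries the genetic variant. P(H) = 0.18, so P(¬H) = 0.82. With E the 'positive' result, P(E|H) = 0.9 and P(E|¬H) = 0.25.
P(E) = 0.9·0.18 + 0.25·0.82 = 0.16200 + 0.20500 = 0.36700.
By Bayes' theorem, P(H|E) = 0.16200 / 0.36700 = 0.441.

P(H | E) ≈ 0.441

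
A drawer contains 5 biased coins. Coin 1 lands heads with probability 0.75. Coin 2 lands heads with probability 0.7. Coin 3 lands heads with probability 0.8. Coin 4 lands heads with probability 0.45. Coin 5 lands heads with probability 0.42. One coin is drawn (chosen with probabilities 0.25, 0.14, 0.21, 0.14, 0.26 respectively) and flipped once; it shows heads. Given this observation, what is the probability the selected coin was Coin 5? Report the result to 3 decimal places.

Posterior probability ≈ 0.175

Tabulate prior·likelihood by source: [1] prior 0.25, lik 0.75, product 0.1875; [2] prior 0.14, lik 0.7, product 0.09800; [3] prior 0.21, lik 0.8, product 0.1680; [4] prior 0.14, lik 0.45, product 0.06300; [5] prior 0.26, lik 0.42, product 0.1092.
Normalizing constant = 0.62570; the posterior for Coin 5 is its product over the sum, 0.1092/0.62570 = 0.175.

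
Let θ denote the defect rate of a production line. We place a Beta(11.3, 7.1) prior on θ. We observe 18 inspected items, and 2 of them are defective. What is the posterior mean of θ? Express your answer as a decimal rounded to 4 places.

Posterior mean ≈ 0.3654

The binomial likelihood is conjugate to the Beta prior: with 2 successes and 16 failures, the posterior is Beta(11.3+2, 7.1+16) = Beta(13.3, 23.1).
Posterior mean = α/(α+β) = 13.3/36.4 = 0.3654.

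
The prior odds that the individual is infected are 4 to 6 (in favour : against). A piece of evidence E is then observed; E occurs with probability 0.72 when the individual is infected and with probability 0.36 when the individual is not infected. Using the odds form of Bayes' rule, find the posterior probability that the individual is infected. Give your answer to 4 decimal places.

Posterior probability ≈ 0.5714

Prior odds = 4/6 = 0.66667.
Likelihood ratio for E = 0.72/0.36 = 2.0000.
Posterior odds = prior odds × LR = 1.3333.
Posterior probability = odds/(1+odds) = 1.3333/2.3333 = 0.5714.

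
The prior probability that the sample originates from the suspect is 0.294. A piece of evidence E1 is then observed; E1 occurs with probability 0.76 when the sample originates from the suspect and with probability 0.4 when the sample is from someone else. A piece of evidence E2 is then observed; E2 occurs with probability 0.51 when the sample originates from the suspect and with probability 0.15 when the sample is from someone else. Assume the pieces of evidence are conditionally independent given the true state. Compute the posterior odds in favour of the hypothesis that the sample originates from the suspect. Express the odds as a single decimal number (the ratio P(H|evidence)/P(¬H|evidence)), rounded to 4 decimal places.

Posterior odds ≈ 2.6901

Prior odds = 0.294/(1−0.294) = 0.41643. In log-odds, ln(0.41643) = -0.87604.
Add log likelihood ratios: ln(1.9000) + ln(3.4000) = 1.8656.
Posterior log-odds = 0.98959, so posterior odds = exp(0.98959) = 2.6901.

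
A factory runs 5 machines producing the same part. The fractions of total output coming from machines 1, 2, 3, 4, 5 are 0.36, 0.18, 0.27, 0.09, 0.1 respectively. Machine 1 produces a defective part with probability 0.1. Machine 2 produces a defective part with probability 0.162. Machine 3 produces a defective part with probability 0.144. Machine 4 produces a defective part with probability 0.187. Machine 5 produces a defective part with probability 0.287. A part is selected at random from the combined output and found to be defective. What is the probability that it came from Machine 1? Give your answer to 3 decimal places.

Posterior probability ≈ 0.241

P(defective|M1) = 0.1; P(defective|M2) = 0.162; P(defective|M3) = 0.144; P(defective|M4) = 0.187; P(defective|M5) = 0.287.
Prior × likelihood for each source: 0.36·0.1=0.03600, 0.18·0.162=0.02916, 0.27·0.144=0.03888, 0.09·0.187=0.01683, 0.1·0.287=0.02870. Summing gives P(defective) = 0.14957.
P(Machine 1 | defective) = 0.03600 / 0.14957 = 0.241.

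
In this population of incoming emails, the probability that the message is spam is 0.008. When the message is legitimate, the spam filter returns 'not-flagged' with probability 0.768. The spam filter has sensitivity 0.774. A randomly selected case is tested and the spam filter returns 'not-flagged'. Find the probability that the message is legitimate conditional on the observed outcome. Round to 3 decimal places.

Write H for 'the message is spam'. Prior odds H:¬H = 0.008/0.992 = 0.0080645. For the 'not-flagged' outcome, the likelihood ratio is 0.226/0.768 = 0.29427.
Posterior odds = 0.0080645 × 0.29427 = 0.0023732, so P(H|E) = 0.0023732/(1+0.0023732) = 0.002. Then P(¬H|E) = 1 − 0.002 = 0.998.

P(¬H | E) ≈ 0.998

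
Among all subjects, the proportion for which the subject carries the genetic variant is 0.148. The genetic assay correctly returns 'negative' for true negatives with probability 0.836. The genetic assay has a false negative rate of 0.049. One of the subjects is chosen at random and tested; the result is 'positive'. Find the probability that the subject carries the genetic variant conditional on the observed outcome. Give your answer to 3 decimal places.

Let H be the event that the subject carries the genetic variant. P(H) = 0.148, so P(¬H) = 0.852. With E the 'positive' result, P(E|H) = 0.951 and P(E|¬H) = 0.164.
P(E) = 0.951·0.148 + 0.164·0.852 = 0.14075 + 0.13973 = 0.28048.
By Bayes' theorem, P(H|E) = 0.14075 / 0.28048 = 0.502.

P(H | E) ≈ 0.502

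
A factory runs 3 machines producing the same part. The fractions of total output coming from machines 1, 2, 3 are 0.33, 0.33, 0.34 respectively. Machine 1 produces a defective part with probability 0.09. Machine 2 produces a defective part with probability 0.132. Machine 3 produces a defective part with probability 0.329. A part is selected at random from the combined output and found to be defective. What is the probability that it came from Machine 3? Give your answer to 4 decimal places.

Tabulate prior·likelihood by source: [1] prior 0.33, lik 0.09, product 0.02970; [2] prior 0.33, lik 0.132, product 0.04356; [3] prior 0.34, lik 0.329, product 0.1119.
Normalizing constant = 0.18512; the posterior for Machine 3 is its product over the sum, 0.1119/0.18512 = 0.6043.

Posterior probability ≈ 0.6043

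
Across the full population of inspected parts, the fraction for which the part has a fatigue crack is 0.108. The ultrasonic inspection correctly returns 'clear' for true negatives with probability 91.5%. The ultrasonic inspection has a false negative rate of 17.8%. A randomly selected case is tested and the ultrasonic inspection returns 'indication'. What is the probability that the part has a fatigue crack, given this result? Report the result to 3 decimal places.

P(H | E) ≈ 0.539

Write H for 'the part has a fatigue crack'. Prior odds H:¬H = 0.108/0.892 = 0.12108. For the 'indication' outcome, the likelihood ratio is 0.822/0.085 = 9.6706.
Posterior odds = 0.12108 × 9.6706 = 1.1709, so P(H|E) = 1.1709/(1+1.1709) = 0.539.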